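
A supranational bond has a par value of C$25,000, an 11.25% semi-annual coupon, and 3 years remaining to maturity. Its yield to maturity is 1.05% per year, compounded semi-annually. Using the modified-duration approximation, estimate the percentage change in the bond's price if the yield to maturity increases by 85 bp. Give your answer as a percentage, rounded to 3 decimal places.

Periodic yield y = 0.00525. Modified duration first:
  t   CF        PV=CF/(1+0.00525)^t    t·PV
  1     1,406.25     1,398.9057     1,398.9057
  2     1,406.25     1,391.5998     2,783.1997
  3     1,406.25     1,384.3321     4,152.9963
  4     1,406.25     1,377.1023     5,508.4093
  5     1,406.25     1,369.9103     6,849.5514
  6    26,406.25    25,589.5259   153,537.1555
  Σ                 32,511.3762   174,230.2179
P = 32,511.3762; D_Mac = 5.35905 half-year periods = 2.67953 yrs; D_mod = 2.67953/(1+0.00525) = 2.66553 yrs.
ΔP/P ≈ -D_mod · Δy = -2.66553 × (+0.0085) = -0.022657 = -2.2657%.

-2.266%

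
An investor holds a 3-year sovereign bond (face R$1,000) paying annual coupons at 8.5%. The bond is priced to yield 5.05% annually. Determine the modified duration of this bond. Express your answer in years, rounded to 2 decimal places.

2.65 years

Periodic yield y = 0.0505. First find Macaulay duration:
  t   CF        PV=CF/(1+0.0505)^t    t·PV
  1        85.00        80.9139        80.9139
  2        85.00        77.0241       154.0483
  3     1,085.00       935.9261     2,807.7784
  Σ                  1,093.8641     3,042.7405
P = 1,093.8641; Macaulay duration = 3,042.7405 / 1,093.8641 = 2.78164 years.
Modified duration = D_Mac / (1 + y) = 2.78164 / 1.0505 = 2.64792 years.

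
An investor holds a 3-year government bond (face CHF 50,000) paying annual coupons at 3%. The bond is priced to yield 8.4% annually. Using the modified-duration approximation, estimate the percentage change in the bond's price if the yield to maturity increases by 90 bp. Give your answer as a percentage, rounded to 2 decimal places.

Periodic yield y = 0.084. Modified duration first:
  t   CF        PV=CF/(1+0.084)^t    t·PV
  1     1,500.00     1,383.7638     1,383.7638
  2     1,500.00     1,276.5349     2,553.0698
  3    51,500.00    40,431.4561   121,294.3683
  Σ                 43,091.7549   125,231.2020
P = 43,091.7549; D_Mac = 2.90615 yrs; D_mod = 2.90615/(1+0.084) = 2.68095 yrs.
ΔP/P ≈ -D_mod · Δy = -2.68095 × (+0.009) = -0.024129 = -2.4129%.

-2.41%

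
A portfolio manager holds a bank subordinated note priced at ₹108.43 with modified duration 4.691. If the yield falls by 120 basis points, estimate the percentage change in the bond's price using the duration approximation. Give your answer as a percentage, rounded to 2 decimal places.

+5.63%

Duration approximation: ΔP/P ≈ -D_mod · Δy = -4.691 × (-0.012) = +0.056292.
As a percentage: +5.6292%.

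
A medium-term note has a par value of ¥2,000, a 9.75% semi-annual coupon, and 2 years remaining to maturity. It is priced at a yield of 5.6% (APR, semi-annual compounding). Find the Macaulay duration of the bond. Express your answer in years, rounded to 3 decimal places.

1.870 years

Periodic yield y = 0.028. Discount each cash flow and weight by its period:
  t   CF        PV=CF/(1+0.028)^t    t·PV
  1        97.50        94.8444        94.8444
  2        97.50        92.2610       184.5221
  3        97.50        89.7481       269.2443
  4     2,097.50     1,878.1467     7,512.5868
  Σ                  2,155.0002     8,061.1975
Price P = Σ PV = 2,155.0002.
Macaulay duration = Σ(t·PV) / P = 8,061.1975 / 2,155.0002 = 3.74069 half-year periods.
In years: 3.74069 / 2 = 1.87035 years.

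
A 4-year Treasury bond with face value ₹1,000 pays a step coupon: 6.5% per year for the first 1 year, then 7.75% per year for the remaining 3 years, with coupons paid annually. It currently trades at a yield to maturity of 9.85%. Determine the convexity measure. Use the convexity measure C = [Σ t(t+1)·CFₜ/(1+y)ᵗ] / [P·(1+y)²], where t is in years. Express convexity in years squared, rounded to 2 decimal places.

14.39

With y = 0.0985:
  t   CF        PV=CF/(1+0.0985)^t    t·PV        t(t+1)·PV
  1        65.00        59.1716        59.1716         118.3432
  2        77.50        64.2246       128.4493         385.3478
  3        77.50        58.4657       175.3972         701.5890
  4     1,077.50       739.9750     2,959.8999      14,799.4995
  Σ                    921.8369     3,322.9180      16,004.7795
P = 921.8369.
Convexity = Σ t(t+1)·PV / [P·(1+y)²] = 16,004.7795 / (921.8369 × 1.206702) = 14.38784.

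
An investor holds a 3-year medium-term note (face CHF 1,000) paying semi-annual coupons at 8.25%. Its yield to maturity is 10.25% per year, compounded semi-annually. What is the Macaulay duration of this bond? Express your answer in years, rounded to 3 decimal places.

2.709 years

Periodic yield y = 0.05125. Discount each cash flow and weight by its period:
  t   CF        PV=CF/(1+0.05125)^t    t·PV
  1        41.25        39.2390        39.2390
  2        41.25        37.3260        74.6521
  3        41.25        35.5063       106.5190
  4        41.25        33.7754       135.1014
  5        41.25        32.1288       160.6438
  6     1,041.25       771.4699     4,628.8191
  Σ                    949.4454     5,144.9744
Price P = Σ PV = 949.4454.
Macaulay duration = Σ(t·PV) / P = 5,144.9744 / 949.4454 = 5.41893 half-year periods.
In years: 5.41893 / 2 = 2.70946 years.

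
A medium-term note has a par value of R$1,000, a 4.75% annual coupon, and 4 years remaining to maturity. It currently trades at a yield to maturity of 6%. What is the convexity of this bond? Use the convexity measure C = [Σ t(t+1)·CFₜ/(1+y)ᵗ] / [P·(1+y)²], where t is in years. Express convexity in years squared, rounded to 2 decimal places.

With y = 0.06:
  t   CF        PV=CF/(1+0.06)^t    t·PV        t(t+1)·PV
  1        47.50        44.8113        44.8113          89.6226
  2        47.50        42.2748        84.5497         253.6490
  3        47.50        39.8819       119.6457         478.5830
  4     1,047.50       829.7181     3,318.8724      16,594.3622
  Σ                    956.6862     3,567.8792      17,416.2169
P = 956.6862.
Convexity = Σ t(t+1)·PV / [P·(1+y)²] = 17,416.2169 / (956.6862 × 1.123600) = 16.20215.

16.20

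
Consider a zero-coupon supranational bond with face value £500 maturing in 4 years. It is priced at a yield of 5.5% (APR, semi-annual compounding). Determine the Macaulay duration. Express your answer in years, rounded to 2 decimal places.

A zero-coupon bond has a single cash flow at maturity, so its Macaulay duration equals its maturity: 4 years.
(Equivalently: 8 semi-annual periods ÷ 2 = 4 years.)

4.00 years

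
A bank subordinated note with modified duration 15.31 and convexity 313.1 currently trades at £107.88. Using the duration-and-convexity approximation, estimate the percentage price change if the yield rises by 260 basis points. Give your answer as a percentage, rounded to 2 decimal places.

-29.22%

Duration effect: -D_mod·Δy = -15.31 × (+0.026) = -0.398060
Convexity effect: ½·C·(Δy)² = 0.5 × 313.1 × (0.026)² = +0.1058278
ΔP/P ≈ -0.398060 + 0.1058278 = -0.2922322
= -29.22322%.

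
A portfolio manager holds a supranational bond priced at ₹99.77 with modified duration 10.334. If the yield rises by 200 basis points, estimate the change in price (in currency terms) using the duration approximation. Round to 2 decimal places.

-₹20.62

Duration approximation: ΔP/P ≈ -D_mod · Δy = -10.334 × (+0.02) = -0.206680.
ΔP ≈ 99.77 × (-0.206680) = -20.6204636.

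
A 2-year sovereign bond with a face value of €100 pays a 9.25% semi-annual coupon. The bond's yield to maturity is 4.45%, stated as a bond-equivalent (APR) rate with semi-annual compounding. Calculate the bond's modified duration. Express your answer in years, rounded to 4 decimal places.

1.8365 years

Periodic yield y = 0.02225. First find Macaulay duration:
  t   CF        PV=CF/(1+0.02225)^t    t·PV
  1        4.625         4.5243         4.5243
  2        4.625         4.4259         8.8517
  3        4.625         4.3295        12.9886
  4      104.625        95.8092       383.2366
  Σ                    109.0889       409.6012
P = 109.0889; Macaulay duration = 409.6012 / 109.0889 = 3.75475 half-year periods = 1.87737 years.
Modified duration = D_Mac / (1 + y) = 1.87737 / 1.02225 = 1.83651 years.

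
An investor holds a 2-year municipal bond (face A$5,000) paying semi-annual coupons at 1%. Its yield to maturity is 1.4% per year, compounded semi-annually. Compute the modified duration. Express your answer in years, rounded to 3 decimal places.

1.971 years

Periodic yield y = 0.007. First find Macaulay duration:
  t   CF        PV=CF/(1+0.007)^t    t·PV
  1        25.00        24.8262        24.8262
  2        25.00        24.6536        49.3073
  3        25.00        24.4823        73.4468
  4     5,025.00     4,886.7282    19,546.9128
  Σ                  4,960.6903    19,694.4931
P = 4,960.6903; Macaulay duration = 19,694.4931 / 4,960.6903 = 3.97011 half-year periods = 1.98506 years.
Modified duration = D_Mac / (1 + y) = 1.98506 / 1.007 = 1.97126 years.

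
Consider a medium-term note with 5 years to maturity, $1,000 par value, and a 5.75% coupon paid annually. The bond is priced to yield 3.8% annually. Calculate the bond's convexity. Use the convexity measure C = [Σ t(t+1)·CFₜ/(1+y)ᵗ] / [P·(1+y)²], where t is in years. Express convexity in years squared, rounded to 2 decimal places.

With y = 0.038:
  t   CF        PV=CF/(1+0.038)^t    t·PV        t(t+1)·PV
  1        57.50        55.3950        55.3950         110.7900
  2        57.50        53.3670       106.7341         320.2023
  3        57.50        51.4133       154.2400         616.9600
  4        57.50        49.5312       198.1246         990.6230
  5     1,057.50       877.5939     4,387.9696      26,327.8178
  Σ                  1,087.3004     4,902.4633      28,366.3931
P = 1,087.3004.
Convexity = Σ t(t+1)·PV / [P·(1+y)²] = 28,366.3931 / (1,087.3004 × 1.077444) = 24.21363.

24.21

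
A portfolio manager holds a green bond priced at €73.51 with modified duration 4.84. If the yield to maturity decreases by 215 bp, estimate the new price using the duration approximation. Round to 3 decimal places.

Duration approximation: ΔP/P ≈ -D_mod · Δy = -4.84 × (-0.0215) = +0.104060.
New price ≈ 73.51 × (1 + 0.104060) = 81.1594506.

€81.159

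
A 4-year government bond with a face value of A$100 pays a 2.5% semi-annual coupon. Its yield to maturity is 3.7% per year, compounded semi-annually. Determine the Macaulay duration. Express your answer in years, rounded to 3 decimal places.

Periodic yield y = 0.0185. Discount each cash flow and weight by its period:
  t   CF        PV=CF/(1+0.0185)^t    t·PV
  1         1.25         1.2273         1.2273
  2         1.25         1.2050         2.4100
  3         1.25         1.1831         3.5493
  4         1.25         1.1616         4.6465
  5         1.25         1.1405         5.7026
  6         1.25         1.1198         6.7189
  7         1.25         1.0995         7.6963
  8       101.25        87.4393       699.5145
  Σ                     95.5762       731.4655
Price P = Σ PV = 95.5762.
Macaulay duration = Σ(t·PV) / P = 731.4655 / 95.5762 = 7.65322 half-year periods.
In years: 7.65322 / 2 = 3.82661 years.

3.827 years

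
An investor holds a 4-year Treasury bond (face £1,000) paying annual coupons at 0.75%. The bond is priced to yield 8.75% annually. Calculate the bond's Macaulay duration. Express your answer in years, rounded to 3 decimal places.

3.947 years

Periodic yield y = 0.0875. Discount each cash flow and weight by its year:
  t   CF        PV=CF/(1+0.0875)^t    t·PV
  1         7.50         6.8966         6.8966
  2         7.50         6.3417        12.6833
  3         7.50         5.8314        17.4942
  4     1,007.50       720.3242     2,881.2967
  Σ                    739.3938     2,918.3708
Price P = Σ PV = 739.3938.
Macaulay duration = Σ(t·PV) / P = 2,918.3708 / 739.3938 = 3.94698 years.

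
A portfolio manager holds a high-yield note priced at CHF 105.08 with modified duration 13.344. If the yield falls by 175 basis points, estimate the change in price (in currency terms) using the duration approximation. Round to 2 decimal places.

+CHF 24.54

Duration approximation: ΔP/P ≈ -D_mod · Δy = -13.344 × (-0.0175) = +0.233520.
ΔP ≈ 105.08 × (+0.233520) = +24.5382816.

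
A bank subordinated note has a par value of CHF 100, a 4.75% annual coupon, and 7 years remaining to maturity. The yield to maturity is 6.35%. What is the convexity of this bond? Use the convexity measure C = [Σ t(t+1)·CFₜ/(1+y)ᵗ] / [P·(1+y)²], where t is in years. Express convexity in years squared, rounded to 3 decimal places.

40.830

With y = 0.0635:
  t   CF        PV=CF/(1+0.0635)^t    t·PV        t(t+1)·PV
  1         4.75         4.4664         4.4664           8.9328
  2         4.75         4.1997         8.3994          25.1982
  3         4.75         3.9489        11.8468          47.3873
  4         4.75         3.7132        14.8526          74.2632
  5         4.75         3.4915        17.4573         104.7436
  6         4.75         3.2830        19.6979         137.8853
  7       104.75        68.0756       476.5293       3,812.2344
  Σ                     91.1782       553.2497       4,210.6448
P = 91.1782.
Convexity = Σ t(t+1)·PV / [P·(1+y)²] = 4,210.6448 / (91.1782 × 1.131032) = 40.83028.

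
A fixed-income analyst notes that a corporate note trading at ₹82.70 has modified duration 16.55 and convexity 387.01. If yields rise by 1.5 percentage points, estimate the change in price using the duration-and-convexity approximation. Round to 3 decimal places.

Duration effect: -D_mod·Δy = -16.55 × (+0.015) = -0.248250
Convexity effect: ½·C·(Δy)² = 0.5 × 387.01 × (0.015)² = +0.043538625
ΔP/P ≈ -0.248250 + 0.043538625 = -0.204711375
ΔP ≈ 82.70 × (-0.204711375) = -16.9296307125.

-₹16.930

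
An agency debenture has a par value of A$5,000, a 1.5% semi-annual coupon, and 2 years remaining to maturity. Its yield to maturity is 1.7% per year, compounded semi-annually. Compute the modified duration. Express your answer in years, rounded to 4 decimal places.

1.9611 years

Periodic yield y = 0.0085. First find Macaulay duration:
  t   CF        PV=CF/(1+0.0085)^t    t·PV
  1        37.50        37.1839        37.1839
  2        37.50        36.8705        73.7411
  3        37.50        36.5598       109.6793
  4     5,037.50     4,869.8036    19,479.2145
  Σ                  4,980.4179    19,699.8189
P = 4,980.4179; Macaulay duration = 19,699.8189 / 4,980.4179 = 3.95546 half-year periods = 1.97773 years.
Modified duration = D_Mac / (1 + y) = 1.97773 / 1.0085 = 1.96106 years.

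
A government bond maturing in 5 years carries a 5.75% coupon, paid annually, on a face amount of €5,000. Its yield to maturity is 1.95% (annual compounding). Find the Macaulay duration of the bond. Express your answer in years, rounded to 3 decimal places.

4.531 years

Periodic yield y = 0.0195. Discount each cash flow and weight by its year:
  t   CF        PV=CF/(1+0.0195)^t    t·PV
  1       287.50       282.0010       282.0010
  2       287.50       276.6071       553.2143
  3       287.50       271.3165       813.9494
  4       287.50       266.1270     1,064.5080
  5     5,287.50     4,800.8068    24,004.0341
  Σ                  5,896.8584    26,717.7067
Price P = Σ PV = 5,896.8584.
Macaulay duration = Σ(t·PV) / P = 26,717.7067 / 5,896.8584 = 4.53084 years.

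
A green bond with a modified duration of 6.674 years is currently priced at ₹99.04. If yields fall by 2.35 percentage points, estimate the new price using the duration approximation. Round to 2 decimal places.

₹114.57

Duration approximation: ΔP/P ≈ -D_mod · Δy = -6.674 × (-0.0235) = +0.156839.
New price ≈ 99.04 × (1 + 0.156839) = 114.57333456.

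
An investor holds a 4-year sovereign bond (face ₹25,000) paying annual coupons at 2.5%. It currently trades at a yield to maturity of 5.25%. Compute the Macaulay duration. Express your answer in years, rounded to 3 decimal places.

Periodic yield y = 0.0525. Discount each cash flow and weight by its year:
  t   CF        PV=CF/(1+0.0525)^t    t·PV
  1       625.00       593.8242       593.8242
  2       625.00       564.2035     1,128.4071
  3       625.00       536.0604     1,608.1811
  4    25,625.00    20,882.1618    83,528.6471
  Σ                 22,576.2499    86,859.0595
Price P = Σ PV = 22,576.2499.
Macaulay duration = Σ(t·PV) / P = 86,859.0595 / 22,576.2499 = 3.84736 years.

3.847 years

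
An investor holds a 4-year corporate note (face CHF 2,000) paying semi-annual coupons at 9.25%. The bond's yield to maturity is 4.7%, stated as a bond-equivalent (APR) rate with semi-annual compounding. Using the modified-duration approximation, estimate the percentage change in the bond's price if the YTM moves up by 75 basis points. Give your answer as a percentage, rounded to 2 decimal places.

Periodic yield y = 0.0235. Modified duration first:
  t   CF        PV=CF/(1+0.0235)^t    t·PV
  1        92.50        90.3762        90.3762
  2        92.50        88.3011       176.6022
  3        92.50        86.2737       258.8210
  4        92.50        84.2928       337.1711
  5        92.50        82.3574       411.7869
  6        92.50        80.4664       482.7985
  7        92.50        78.6189       550.3321
  8     2,092.50     1,737.6515    13,901.2124
  Σ                  2,328.3379    16,209.1002
P = 2,328.3379; D_Mac = 6.96166 half-year periods = 3.48083 yrs; D_mod = 3.48083/(1+0.0235) = 3.40091 yrs.
ΔP/P ≈ -D_mod · Δy = -3.40091 × (+0.0075) = -0.025507 = -2.5507%.

-2.55%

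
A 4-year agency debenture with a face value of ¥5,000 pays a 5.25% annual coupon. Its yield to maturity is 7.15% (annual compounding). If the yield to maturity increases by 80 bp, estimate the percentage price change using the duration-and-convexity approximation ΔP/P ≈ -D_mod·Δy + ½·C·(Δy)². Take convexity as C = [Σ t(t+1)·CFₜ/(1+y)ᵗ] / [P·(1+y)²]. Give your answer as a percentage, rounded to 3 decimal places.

With y = 0.0715:
  t   CF        PV=CF/(1+0.0715)^t    t·PV        t(t+1)·PV
  1       262.50       244.9837       244.9837         489.9673
  2       262.50       228.6362       457.2724       1,371.8171
  3       262.50       213.3795       640.1386       2,560.5545
  4     5,262.50     3,992.3022    15,969.2088      79,846.0439
  Σ                  4,679.3016    17,311.6034      84,268.3828
P = 4,679.3016; D_Mac = 3.69961 yrs; D_mod = 3.45274 yrs; C = 15.68553.
Duration effect: -3.45274 × (+0.008) = -0.027622
Convexity effect: 0.5 × 15.68553 × (0.008)² = +0.0005019
ΔP/P ≈ -0.027622 + 0.0005019 = -0.027120 = -2.7120%.

-2.712%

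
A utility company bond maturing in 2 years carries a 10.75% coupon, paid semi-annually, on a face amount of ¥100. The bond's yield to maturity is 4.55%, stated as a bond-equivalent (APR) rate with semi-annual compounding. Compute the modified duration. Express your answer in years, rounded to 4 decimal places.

1.8196 years

Periodic yield y = 0.02275. First find Macaulay duration:
  t   CF        PV=CF/(1+0.02275)^t    t·PV
  1        5.375         5.2554         5.2554
  2        5.375         5.1385        10.2771
  3        5.375         5.0242        15.0727
  4      105.375        96.3074       385.2296
  Σ                    111.7256       415.8348
P = 111.7256; Macaulay duration = 415.8348 / 111.7256 = 3.72193 half-year periods = 1.86096 years.
Modified duration = D_Mac / (1 + y) = 1.86096 / 1.02275 = 1.81957 years.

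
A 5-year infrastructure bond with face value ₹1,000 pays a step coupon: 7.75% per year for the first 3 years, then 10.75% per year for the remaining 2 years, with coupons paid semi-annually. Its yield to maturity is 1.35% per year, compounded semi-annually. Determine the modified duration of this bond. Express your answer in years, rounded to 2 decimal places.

4.32 years

Periodic yield y = 0.00675. First find Macaulay duration:
  t   CF        PV=CF/(1+0.00675)^t    t·PV
  1        38.75        38.4902        38.4902
  2        38.75        38.2321        76.4642
  3        38.75        37.9758       113.9274
  4        38.75        37.7212       150.8847
  5        38.75        37.4683       187.3413
  6        38.75        37.2170       223.3023
  7        53.75        51.2775       358.9426
  8        53.75        50.9337       407.4697
  9        53.75        50.5922       455.3300
  10    1,053.75       985.1927     9,851.9274
  Σ                  1,365.1008    11,864.0798
P = 1,365.1008; Macaulay duration = 11,864.0798 / 1,365.1008 = 8.69099 half-year periods = 4.34550 years.
Modified duration = D_Mac / (1 + y) = 4.34550 / 1.00675 = 4.31636 years.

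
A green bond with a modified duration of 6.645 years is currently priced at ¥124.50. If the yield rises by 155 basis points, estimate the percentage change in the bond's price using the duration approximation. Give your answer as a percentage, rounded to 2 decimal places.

-10.30%

Duration approximation: ΔP/P ≈ -D_mod · Δy = -6.645 × (+0.0155) = -0.1029975.
As a percentage: -10.29975%.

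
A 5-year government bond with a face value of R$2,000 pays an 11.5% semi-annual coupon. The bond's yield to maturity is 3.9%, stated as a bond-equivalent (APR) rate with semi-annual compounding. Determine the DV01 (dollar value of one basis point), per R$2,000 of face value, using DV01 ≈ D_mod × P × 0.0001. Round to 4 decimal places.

Periodic yield y = 0.0195.
  t   CF        PV=CF/(1+0.0195)^t    t·PV
  1       115.00       112.8004       112.8004
  2       115.00       110.6429       221.2857
  3       115.00       108.5266       325.5798
  4       115.00       106.4508       425.8032
  5       115.00       104.4147       522.0736
  6       115.00       102.4176       614.5054
  7       115.00       100.4586       703.2104
  8       115.00        98.5372       788.2972
  9       115.00        96.6524       869.8719
  10    2,115.00     1,743.5647    17,435.6471
  Σ                  2,684.4658    22,019.0746
P = 2,684.4658; D_Mac = 8.20240 half-year periods = 4.10120 yrs; D_mod = 4.02276 yrs.
DV01 ≈ 4.02276 × 2,684.4658 × 0.0001 = 1.079896.

R$1.0799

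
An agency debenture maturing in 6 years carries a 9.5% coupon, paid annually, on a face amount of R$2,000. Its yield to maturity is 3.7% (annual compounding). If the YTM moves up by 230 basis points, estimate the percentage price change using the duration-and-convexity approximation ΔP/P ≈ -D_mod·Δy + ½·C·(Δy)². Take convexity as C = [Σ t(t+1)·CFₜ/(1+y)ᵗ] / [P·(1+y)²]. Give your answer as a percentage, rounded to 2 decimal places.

-10.28%

With y = 0.037:
  t   CF        PV=CF/(1+0.037)^t    t·PV        t(t+1)·PV
  1       190.00       183.2208       183.2208         366.4417
  2       190.00       176.6835       353.3671       1,060.1012
  3       190.00       170.3795       511.1385       2,044.5540
  4       190.00       164.3004       657.2015       3,286.0077
  5       190.00       158.4382       792.1909       4,753.1451
  6     2,190.00     1,761.0496    10,566.2973      73,964.0812
  Σ                  2,614.0720    13,063.4161      85,474.3309
P = 2,614.0720; D_Mac = 4.99734 yrs; D_mod = 4.81904 yrs; C = 30.40610.
Duration effect: -4.81904 × (+0.023) = -0.110838
Convexity effect: 0.5 × 30.40610 × (0.023)² = +0.0080424
ΔP/P ≈ -0.110838 + 0.0080424 = -0.102795 = -10.2795%.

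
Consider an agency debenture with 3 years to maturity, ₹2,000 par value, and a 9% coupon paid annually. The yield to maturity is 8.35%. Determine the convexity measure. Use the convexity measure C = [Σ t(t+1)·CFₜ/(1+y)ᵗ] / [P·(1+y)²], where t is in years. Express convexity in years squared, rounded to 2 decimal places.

9.14

With y = 0.0835:
  t   CF        PV=CF/(1+0.0835)^t    t·PV        t(t+1)·PV
  1       180.00       166.1283       166.1283         332.2566
  2       180.00       153.3256       306.6512         919.9536
  3     2,180.00     1,713.8379     5,141.5137      20,566.0550
  Σ                  2,033.2918     5,614.2932      21,818.2652
P = 2,033.2918.
Convexity = Σ t(t+1)·PV / [P·(1+y)²] = 21,818.2652 / (2,033.2918 × 1.173972) = 9.14035.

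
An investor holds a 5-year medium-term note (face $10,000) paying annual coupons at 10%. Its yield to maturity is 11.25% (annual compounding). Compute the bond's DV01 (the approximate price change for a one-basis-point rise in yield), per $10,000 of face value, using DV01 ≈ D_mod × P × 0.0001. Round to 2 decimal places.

Periodic yield y = 0.1125.
  t   CF        PV=CF/(1+0.1125)^t    t·PV
  1     1,000.00       898.8764       898.8764
  2     1,000.00       807.9788     1,615.9576
  3     1,000.00       726.2731     2,178.8192
  4     1,000.00       652.8297     2,611.3189
  5    11,000.00     6,454.9456    32,274.7280
  Σ                  9,540.9036    39,579.7001
P = 9,540.9036; D_Mac = 4.14842 yrs; D_mod = 3.72892 yrs.
DV01 ≈ 3.72892 × 9,540.9036 × 0.0001 = 3.557726.

$3.56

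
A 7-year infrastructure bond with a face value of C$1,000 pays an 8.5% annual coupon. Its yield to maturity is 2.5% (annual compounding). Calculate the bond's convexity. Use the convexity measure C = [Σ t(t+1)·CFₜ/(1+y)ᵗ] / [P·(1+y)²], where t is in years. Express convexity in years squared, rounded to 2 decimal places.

With y = 0.025:
  t   CF        PV=CF/(1+0.025)^t    t·PV        t(t+1)·PV
  1        85.00        82.9268        82.9268         165.8537
  2        85.00        80.9042       161.8084         485.4253
  3        85.00        78.9309       236.7928         947.1714
  4        85.00        77.0058       308.0232       1,540.1161
  5        85.00        75.1276       375.6381       2,253.8284
  6        85.00        73.2952       439.7714       3,078.3998
  7     1,085.00       912.7728     6,389.4095      51,115.2757
  Σ                  1,380.9634     7,994.3703      59,586.0704
P = 1,380.9634.
Convexity = Σ t(t+1)·PV / [P·(1+y)²] = 59,586.0704 / (1,380.9634 × 1.050625) = 41.06907.

41.07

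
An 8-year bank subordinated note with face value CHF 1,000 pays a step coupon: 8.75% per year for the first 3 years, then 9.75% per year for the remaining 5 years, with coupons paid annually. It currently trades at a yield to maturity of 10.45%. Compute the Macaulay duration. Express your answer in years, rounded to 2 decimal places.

5.97 years

Periodic yield y = 0.1045. Discount each cash flow and weight by its year:
  t   CF        PV=CF/(1+0.1045)^t    t·PV
  1        87.50        79.2214        79.2214
  2        87.50        71.7260       143.4520
  3        87.50        64.9398       194.8194
  4        97.50        65.5151       262.0606
  5        97.50        59.3166       296.5828
  6        97.50        53.7045       322.2267
  7        97.50        48.6233       340.3632
  8     1,097.50       495.5401     3,964.3205
  Σ                    938.5867     5,603.0466
Price P = Σ PV = 938.5867.
Macaulay duration = Σ(t·PV) / P = 5,603.0466 / 938.5867 = 5.96966 years.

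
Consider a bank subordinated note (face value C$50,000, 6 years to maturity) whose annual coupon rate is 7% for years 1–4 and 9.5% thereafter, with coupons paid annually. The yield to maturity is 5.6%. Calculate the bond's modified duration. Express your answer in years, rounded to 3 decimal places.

4.873 years

Periodic yield y = 0.056. First find Macaulay duration:
  t   CF        PV=CF/(1+0.056)^t    t·PV
  1     3,500.00     3,314.3939     3,314.3939
  2     3,500.00     3,138.6306     6,277.2612
  3     3,500.00     2,972.1881     8,916.5643
  4     3,500.00     2,814.5721    11,258.2882
  5     4,750.00     3,617.2125    18,086.0623
  6    54,750.00    39,482.1337   236,892.8019
  Σ                 55,339.1308   284,745.3719
P = 55,339.1308; Macaulay duration = 284,745.3719 / 55,339.1308 = 5.14546 years.
Modified duration = D_Mac / (1 + y) = 5.14546 / 1.056 = 4.87260 years.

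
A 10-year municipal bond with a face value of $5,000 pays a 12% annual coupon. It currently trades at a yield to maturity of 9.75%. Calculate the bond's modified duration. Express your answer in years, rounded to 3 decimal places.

Periodic yield y = 0.0975. First find Macaulay duration:
  t   CF        PV=CF/(1+0.0975)^t    t·PV
  1       600.00       546.6970       546.6970
  2       600.00       498.1294       996.2588
  3       600.00       453.8765     1,361.6294
  4       600.00       413.5549     1,654.2195
  5       600.00       376.8154     1,884.0768
  6       600.00       343.3397     2,060.0385
  7       600.00       312.8380     2,189.8662
  8       600.00       285.0460     2,280.3684
  9       600.00       259.7230     2,337.5074
  10    5,600.00     2,208.7305    22,087.3055
  Σ                  5,698.7506    37,397.9675
P = 5,698.7506; Macaulay duration = 37,397.9675 / 5,698.7506 = 6.56249 years.
Modified duration = D_Mac / (1 + y) = 6.56249 / 1.0975 = 5.97949 years.

5.979 years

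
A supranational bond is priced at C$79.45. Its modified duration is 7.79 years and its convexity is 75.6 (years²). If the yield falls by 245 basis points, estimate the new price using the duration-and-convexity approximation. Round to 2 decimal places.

C$96.42

Duration effect: -D_mod·Δy = -7.79 × (-0.0245) = +0.190855
Convexity effect: ½·C·(Δy)² = 0.5 × 75.6 × (-0.0245)² = +0.02268945
ΔP/P ≈ +0.190855 + 0.02268945 = +0.21354445
New price ≈ 79.45 × (1 + 0.21354445) = 96.4161065525.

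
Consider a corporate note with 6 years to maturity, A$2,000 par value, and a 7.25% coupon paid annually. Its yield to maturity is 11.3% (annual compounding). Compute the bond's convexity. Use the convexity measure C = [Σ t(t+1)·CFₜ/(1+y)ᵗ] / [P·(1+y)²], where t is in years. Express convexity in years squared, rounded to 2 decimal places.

26.28

With y = 0.113:
  t   CF        PV=CF/(1+0.113)^t    t·PV        t(t+1)·PV
  1       145.00       130.2785       130.2785         260.5571
  2       145.00       117.0517       234.1034         702.3101
  3       145.00       105.1677       315.5032       1,262.0128
  4       145.00        94.4903       377.9613       1,889.8065
  5       145.00        84.8970       424.4848       2,546.9090
  6     2,145.00     1,128.3824     6,770.2945      47,392.0616
  Σ                  1,660.2677     8,252.6257      54,053.6571
P = 1,660.2677.
Convexity = Σ t(t+1)·PV / [P·(1+y)²] = 54,053.6571 / (1,660.2677 × 1.238769) = 26.28189.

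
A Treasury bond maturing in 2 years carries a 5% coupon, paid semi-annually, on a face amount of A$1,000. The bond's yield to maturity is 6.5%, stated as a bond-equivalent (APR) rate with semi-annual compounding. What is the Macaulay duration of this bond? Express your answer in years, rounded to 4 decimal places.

Periodic yield y = 0.0325. Discount each cash flow and weight by its period:
  t   CF        PV=CF/(1+0.0325)^t    t·PV
  1        25.00        24.2131        24.2131
  2        25.00        23.4509        46.9018
  3        25.00        22.7128        68.1383
  4     1,025.00       901.9109     3,607.6435
  Σ                    972.2876     3,746.8967
Price P = Σ PV = 972.2876.
Macaulay duration = Σ(t·PV) / P = 3,746.8967 / 972.2876 = 3.85369 half-year periods.
In years: 3.85369 / 2 = 1.92685 years.

1.9268 years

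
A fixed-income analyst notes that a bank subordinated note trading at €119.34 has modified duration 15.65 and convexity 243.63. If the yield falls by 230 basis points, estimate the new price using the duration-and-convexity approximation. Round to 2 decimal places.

Duration effect: -D_mod·Δy = -15.65 × (-0.023) = +0.359950
Convexity effect: ½·C·(Δy)² = 0.5 × 243.63 × (-0.023)² = +0.064440135
ΔP/P ≈ +0.359950 + 0.064440135 = +0.424390135
New price ≈ 119.34 × (1 + 0.424390135) = 169.9867187109.

€169.99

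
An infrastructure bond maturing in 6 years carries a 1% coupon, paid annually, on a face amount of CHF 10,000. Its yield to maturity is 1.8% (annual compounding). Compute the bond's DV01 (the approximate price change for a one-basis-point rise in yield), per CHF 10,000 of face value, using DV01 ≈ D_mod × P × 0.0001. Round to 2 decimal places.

CHF 5.49

Periodic yield y = 0.018.
  t   CF        PV=CF/(1+0.018)^t    t·PV
  1       100.00        98.2318        98.2318
  2       100.00        96.4949       192.9898
  3       100.00        94.7887       284.3662
  4       100.00        93.1127       372.4508
  5       100.00        91.4663       457.3315
  6    10,100.00     9,074.7508    54,448.5045
  Σ                  9,548.8452    55,853.8746
P = 9,548.8452; D_Mac = 5.84928 yrs; D_mod = 5.74586 yrs.
DV01 ≈ 5.74586 × 9,548.8452 × 0.0001 = 5.486628.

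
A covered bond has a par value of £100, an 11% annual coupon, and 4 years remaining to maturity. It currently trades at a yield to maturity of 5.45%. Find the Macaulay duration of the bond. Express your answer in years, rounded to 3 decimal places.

3.494 years

Periodic yield y = 0.0545. Discount each cash flow and weight by its year:
  t   CF        PV=CF/(1+0.0545)^t    t·PV
  1        11.00        10.4315        10.4315
  2        11.00         9.8924        19.7847
  3        11.00         9.3811        28.1432
  4       111.00        89.7711       359.0845
  Σ                    119.4760       417.4439
Price P = Σ PV = 119.4760.
Macaulay duration = Σ(t·PV) / P = 417.4439 / 119.4760 = 3.49396 years.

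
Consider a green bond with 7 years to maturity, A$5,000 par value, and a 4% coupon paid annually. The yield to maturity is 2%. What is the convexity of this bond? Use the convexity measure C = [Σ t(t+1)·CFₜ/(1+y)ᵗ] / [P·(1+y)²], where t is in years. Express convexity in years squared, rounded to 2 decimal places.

46.62

With y = 0.02:
  t   CF        PV=CF/(1+0.02)^t    t·PV        t(t+1)·PV
  1       200.00       196.0784       196.0784         392.1569
  2       200.00       192.2338       384.4675       1,153.4025
  3       200.00       188.4645       565.3934       2,261.5736
  4       200.00       184.7691       739.0763       3,695.3817
  5       200.00       181.1462       905.7308       5,434.3849
  6       200.00       177.5943     1,065.5657       7,458.9596
  7     5,200.00     4,526.9129    31,688.3905     253,507.1240
  Σ                  5,647.1991    35,544.7027     273,902.9832
P = 5,647.1991.
Convexity = Σ t(t+1)·PV / [P·(1+y)²] = 273,902.9832 / (5,647.1991 × 1.040400) = 46.61904.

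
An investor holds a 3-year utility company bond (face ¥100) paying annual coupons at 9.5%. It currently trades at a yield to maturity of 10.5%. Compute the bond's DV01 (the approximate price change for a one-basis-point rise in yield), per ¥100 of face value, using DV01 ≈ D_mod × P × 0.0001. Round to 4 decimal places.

¥0.0242

Periodic yield y = 0.105.
  t   CF        PV=CF/(1+0.105)^t    t·PV
  1         9.50         8.5973         8.5973
  2         9.50         7.7803        15.5607
  3       109.50        81.1572       243.4717
  Σ                     97.5349       267.6297
P = 97.5349; D_Mac = 2.74394 yrs; D_mod = 2.48320 yrs.
DV01 ≈ 2.48320 × 97.5349 × 0.0001 = 0.024220.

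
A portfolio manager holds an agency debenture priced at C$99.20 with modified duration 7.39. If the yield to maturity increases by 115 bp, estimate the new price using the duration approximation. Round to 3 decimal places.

C$90.769

Duration approximation: ΔP/P ≈ -D_mod · Δy = -7.39 × (+0.0115) = -0.084985.
New price ≈ 99.20 × (1 - 0.084985) = 90.769488.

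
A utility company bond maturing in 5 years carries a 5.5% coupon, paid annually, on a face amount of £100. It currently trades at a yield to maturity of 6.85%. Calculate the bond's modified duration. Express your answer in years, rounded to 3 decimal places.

4.201 years

Periodic yield y = 0.0685. First find Macaulay duration:
  t   CF        PV=CF/(1+0.0685)^t    t·PV
  1         5.50         5.1474         5.1474
  2         5.50         4.8174         9.6348
  3         5.50         4.5086        13.5257
  4         5.50         4.2195        16.8781
  5       105.50        75.7495       378.7475
  Σ                     94.4424       423.9336
P = 94.4424; Macaulay duration = 423.9336 / 94.4424 = 4.48880 years.
Modified duration = D_Mac / (1 + y) = 4.48880 / 1.0685 = 4.20103 years.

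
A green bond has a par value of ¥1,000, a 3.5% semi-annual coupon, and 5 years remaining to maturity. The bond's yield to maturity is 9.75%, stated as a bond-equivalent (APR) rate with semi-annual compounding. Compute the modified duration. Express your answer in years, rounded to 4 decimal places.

Periodic yield y = 0.04875. First find Macaulay duration:
  t   CF        PV=CF/(1+0.04875)^t    t·PV
  1        17.50        16.6865        16.6865
  2        17.50        15.9109        31.8218
  3        17.50        15.1713        45.5138
  4        17.50        14.4661        57.8642
  5        17.50        13.7936        68.9681
  6        17.50        13.1524        78.9146
  7        17.50        12.5411        87.7874
  8        17.50        11.9581        95.6648
  9        17.50        11.4022       102.6202
  10    1,017.50       632.1420     6,321.4205
  Σ                    757.2242     6,907.2620
P = 757.2242; Macaulay duration = 6,907.2620 / 757.2242 = 9.12182 half-year periods = 4.56091 years.
Modified duration = D_Mac / (1 + y) = 4.56091 / 1.04875 = 4.34890 years.

4.3489 years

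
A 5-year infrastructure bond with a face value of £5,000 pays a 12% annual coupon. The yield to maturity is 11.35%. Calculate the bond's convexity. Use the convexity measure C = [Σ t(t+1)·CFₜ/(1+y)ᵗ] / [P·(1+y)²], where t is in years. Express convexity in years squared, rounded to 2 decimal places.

18.14

With y = 0.1135:
  t   CF        PV=CF/(1+0.1135)^t    t·PV        t(t+1)·PV
  1       600.00       538.8415       538.8415       1,077.6830
  2       600.00       483.9169       967.8338       2,903.5015
  3       600.00       434.5909     1,303.7726       5,215.0903
  4       600.00       390.2926     1,561.1706       7,805.8529
  5     5,600.00     3,271.4246    16,357.1232      98,142.7391
  Σ                  5,119.0666    20,728.7417     115,144.8668
P = 5,119.0666.
Convexity = Σ t(t+1)·PV / [P·(1+y)²] = 115,144.8668 / (5,119.0666 × 1.239882) = 18.14151.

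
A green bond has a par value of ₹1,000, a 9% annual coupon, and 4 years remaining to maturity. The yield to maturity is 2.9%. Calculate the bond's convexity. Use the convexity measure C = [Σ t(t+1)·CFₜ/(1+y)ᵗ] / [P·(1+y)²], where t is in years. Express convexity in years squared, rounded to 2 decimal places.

With y = 0.029:
  t   CF        PV=CF/(1+0.029)^t    t·PV        t(t+1)·PV
  1        90.00        87.4636        87.4636         174.9271
  2        90.00        84.9986       169.9972         509.9916
  3        90.00        82.6031       247.8093         991.2373
  4     1,090.00       972.2210     3,888.8840      19,444.4201
  Σ                  1,227.2863     4,394.1541      21,120.5760
P = 1,227.2863.
Convexity = Σ t(t+1)·PV / [P·(1+y)²] = 21,120.5760 / (1,227.2863 × 1.058841) = 16.25284.

16.25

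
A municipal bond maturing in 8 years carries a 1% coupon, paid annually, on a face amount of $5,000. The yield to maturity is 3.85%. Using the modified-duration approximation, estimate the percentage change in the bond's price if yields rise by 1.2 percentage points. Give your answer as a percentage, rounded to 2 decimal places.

Periodic yield y = 0.0385. Modified duration first:
  t   CF        PV=CF/(1+0.0385)^t    t·PV
  1        50.00        48.1464        48.1464
  2        50.00        46.3614        92.7229
  3        50.00        44.6427       133.9281
  4        50.00        42.9877       171.9507
  5        50.00        41.3940       206.9700
  6        50.00        39.8594       239.1565
  7        50.00        38.3817       268.6721
  8     5,050.00     3,732.8400    29,862.7197
  Σ                  4,034.6133    31,024.2665
P = 4,034.6133; D_Mac = 7.68953 yrs; D_mod = 7.68953/(1+0.0385) = 7.40446 yrs.
ΔP/P ≈ -D_mod · Δy = -7.40446 × (+0.012) = -0.088853 = -8.8853%.

-8.89%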